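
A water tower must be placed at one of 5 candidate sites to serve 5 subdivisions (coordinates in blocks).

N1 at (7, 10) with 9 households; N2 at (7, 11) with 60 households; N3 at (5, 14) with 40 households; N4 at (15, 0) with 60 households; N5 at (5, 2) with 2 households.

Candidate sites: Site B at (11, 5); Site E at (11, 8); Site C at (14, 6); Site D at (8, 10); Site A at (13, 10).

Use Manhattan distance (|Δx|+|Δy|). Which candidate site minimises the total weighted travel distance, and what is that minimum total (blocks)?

Site D, total 1451 blocks

Total weighted distance at each candidate:
  Site B (11, 5): total = 1839
  Site E (11, 8): total = 1698
  Site C (14, 6): total = 1945
  Site D (8, 10): total = 1451
  Site A (13, 10): total = 1706
Minimum is at Site D with total 1451 blocks.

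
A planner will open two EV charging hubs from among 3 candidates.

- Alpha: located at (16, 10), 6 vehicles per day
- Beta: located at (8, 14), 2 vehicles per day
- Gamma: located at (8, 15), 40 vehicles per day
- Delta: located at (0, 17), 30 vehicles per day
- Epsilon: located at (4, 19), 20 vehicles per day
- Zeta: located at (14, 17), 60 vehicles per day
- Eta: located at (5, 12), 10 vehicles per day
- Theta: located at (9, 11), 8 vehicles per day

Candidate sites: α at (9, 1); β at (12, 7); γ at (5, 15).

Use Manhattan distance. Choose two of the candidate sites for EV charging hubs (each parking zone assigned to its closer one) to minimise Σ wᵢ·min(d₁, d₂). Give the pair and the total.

{β, γ}, total 1226

Evaluate every pair (each demand assigned to the nearer of the two):
  {β, γ}: total = 1226
  {α, γ}: total = 1288
  {α, β}: total = 2500
Best pair: {β, γ} with total 1226.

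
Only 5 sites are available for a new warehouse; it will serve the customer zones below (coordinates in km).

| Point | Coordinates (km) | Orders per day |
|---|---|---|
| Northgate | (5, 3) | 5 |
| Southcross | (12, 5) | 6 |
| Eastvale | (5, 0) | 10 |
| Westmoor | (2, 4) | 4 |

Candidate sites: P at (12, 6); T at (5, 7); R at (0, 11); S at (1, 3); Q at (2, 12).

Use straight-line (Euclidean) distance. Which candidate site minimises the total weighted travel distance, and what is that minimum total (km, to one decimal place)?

Total weighted distance at each candidate:
  P (12, 6): total = 177.1
  T (5, 7): total = 150.7
  R (0, 11): total = 277.6
  S (1, 3): total = 142.7
  Q (2, 12): total = 276.4
Minimum is at S with total 142.7 km.

S, total 142.7 km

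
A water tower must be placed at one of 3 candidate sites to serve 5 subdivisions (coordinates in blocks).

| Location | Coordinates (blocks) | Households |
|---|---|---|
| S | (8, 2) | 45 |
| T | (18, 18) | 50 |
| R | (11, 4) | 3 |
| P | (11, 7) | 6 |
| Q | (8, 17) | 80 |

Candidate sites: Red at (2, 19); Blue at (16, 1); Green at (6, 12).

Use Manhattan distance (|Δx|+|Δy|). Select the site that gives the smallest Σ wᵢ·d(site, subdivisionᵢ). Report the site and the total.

Total weighted distance at each candidate:
  Red (2, 19): total = 2723
  Blue (16, 1): total = 3365
  Green (6, 12): total = 2099
Minimum is at Green with total 2099 blocks.

Green, total 2099 blocks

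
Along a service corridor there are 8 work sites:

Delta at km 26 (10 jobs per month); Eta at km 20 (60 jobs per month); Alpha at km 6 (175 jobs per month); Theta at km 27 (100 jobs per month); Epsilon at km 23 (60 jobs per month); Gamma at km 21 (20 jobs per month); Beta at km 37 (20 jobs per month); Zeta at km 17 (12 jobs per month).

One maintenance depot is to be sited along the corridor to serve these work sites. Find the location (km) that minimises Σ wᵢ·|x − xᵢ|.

For a sum of weighted absolute distances on a line, the optimum is the weighted median (not the mean). Total weight W = 457; half-weight = 228.5.
Sort by position and accumulate weight:
  km 6 (Alpha, w=175) → cum 175
  km 17 (Zeta, w=12) → cum 187
  km 20 (Eta, w=60) → cum 247  ≥ 228.5 → median here
  km 21 (Gamma, w=20) → cum 267
  km 23 (Epsilon, w=60) → cum 327
  km 26 (Delta, w=10) → cum 337
  km 27 (Theta, w=100) → cum 437
  km 37 (Beta, w=20) → cum 457
Optimal location: km 20.

x = 20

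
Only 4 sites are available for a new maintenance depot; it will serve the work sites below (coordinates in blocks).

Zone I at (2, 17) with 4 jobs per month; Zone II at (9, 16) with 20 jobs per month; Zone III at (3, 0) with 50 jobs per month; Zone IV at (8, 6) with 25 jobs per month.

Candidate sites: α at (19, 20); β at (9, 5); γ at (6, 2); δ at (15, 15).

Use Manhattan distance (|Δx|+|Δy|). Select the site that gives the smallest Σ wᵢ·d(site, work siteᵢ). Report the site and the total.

γ, total 816 blocks

Total weighted distance at each candidate:
  α (19, 20): total = 2785
  β (9, 5): total = 896
  γ (6, 2): total = 816
  δ (15, 15): total = 1950
Minimum is at γ with total 816 blocks.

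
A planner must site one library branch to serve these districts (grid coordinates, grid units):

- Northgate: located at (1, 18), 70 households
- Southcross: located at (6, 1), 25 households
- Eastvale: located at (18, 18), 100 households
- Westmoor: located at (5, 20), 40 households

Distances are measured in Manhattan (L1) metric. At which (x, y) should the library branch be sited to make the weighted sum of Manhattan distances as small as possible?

Manhattan distance separates: Σwᵢ(|x−xᵢ|+|y−yᵢ|) = Σwᵢ|x−xᵢ| + Σwᵢ|y−yᵢ|, so x and y are optimised independently as 1-D weighted medians.
Total weight W = 235; half = 117.5.
x-coordinate, sorted with cumulative weight:
  x=1 (Northgate, w=70) cum 70
  x=5 (Westmoor, w=40) cum 110
  x=6 (Southcross, w=25) cum 135  ← median
  x=18 (Eastvale, w=100) cum 235
⇒ x* = 6
y-coordinate, sorted with cumulative weight:
  y=1 (Southcross, w=25) cum 25
  y=18 (Northgate, w=70) cum 95
  y=18 (Eastvale, w=100) cum 195  ← median
  y=20 (Westmoor, w=40) cum 235
⇒ y* = 18

(6, 18)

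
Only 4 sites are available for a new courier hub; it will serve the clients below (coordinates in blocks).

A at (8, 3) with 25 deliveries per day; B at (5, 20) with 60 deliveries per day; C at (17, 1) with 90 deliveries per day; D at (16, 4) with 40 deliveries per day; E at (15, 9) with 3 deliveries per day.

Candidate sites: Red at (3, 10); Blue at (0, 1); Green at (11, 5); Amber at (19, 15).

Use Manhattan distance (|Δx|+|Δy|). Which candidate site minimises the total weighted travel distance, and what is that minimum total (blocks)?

Green, total 2549 blocks

Total weighted distance at each candidate:
  Red (3, 10): total = 3889
  Blue (0, 1): total = 4049
  Green (11, 5): total = 2549
  Amber (19, 15): total = 3745
Minimum is at Green with total 2549 blocks.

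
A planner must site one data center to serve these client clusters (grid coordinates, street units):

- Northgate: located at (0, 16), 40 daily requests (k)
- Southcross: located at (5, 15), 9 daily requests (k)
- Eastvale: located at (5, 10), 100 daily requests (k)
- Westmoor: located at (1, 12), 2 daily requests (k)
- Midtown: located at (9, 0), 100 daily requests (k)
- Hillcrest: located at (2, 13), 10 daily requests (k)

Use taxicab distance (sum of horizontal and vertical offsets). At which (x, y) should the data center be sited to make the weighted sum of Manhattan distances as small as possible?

(5, 10)

Manhattan distance separates: Σwᵢ(|x−xᵢ|+|y−yᵢ|) = Σwᵢ|x−xᵢ| + Σwᵢ|y−yᵢ|, so x and y are optimised independently as 1-D weighted medians.
Total weight W = 261; half = 130.5.
x-coordinate, sorted with cumulative weight:
  x=0 (Northgate, w=40) cum 40
  x=1 (Westmoor, w=2) cum 42
  x=2 (Hillcrest, w=10) cum 52
  x=5 (Southcross, w=9) cum 61
  x=5 (Eastvale, w=100) cum 161  ← median
  x=9 (Midtown, w=100) cum 261
⇒ x* = 5
y-coordinate, sorted with cumulative weight:
  y=0 (Midtown, w=100) cum 100
  y=10 (Eastvale, w=100) cum 200  ← median
  y=12 (Westmoor, w=2) cum 202
  y=13 (Hillcrest, w=10) cum 212
  y=15 (Southcross, w=9) cum 221
  y=16 (Northgate, w=40) cum 261
⇒ y* = 10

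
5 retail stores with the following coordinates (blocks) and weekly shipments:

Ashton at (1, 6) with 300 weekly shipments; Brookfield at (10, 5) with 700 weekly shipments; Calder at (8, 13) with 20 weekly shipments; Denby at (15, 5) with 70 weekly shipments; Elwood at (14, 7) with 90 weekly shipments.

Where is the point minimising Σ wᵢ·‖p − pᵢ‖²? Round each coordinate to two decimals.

(8.28, 5.54)

The minimiser of Σwᵢ‖p−pᵢ‖² is the weighted centroid p* = (Σwᵢpᵢ)/(Σwᵢ).
Σwᵢ = 1180.
Σwᵢxᵢ = 300·1 + 700·10 + 20·8 + 70·15 + 90·14 = 9770.
Σwᵢyᵢ = 300·6 + 700·5 + 20·13 + 70·5 + 90·7 = 6540.
x* = 9770/1180 = 8.28, y* = 6540/1180 = 5.54.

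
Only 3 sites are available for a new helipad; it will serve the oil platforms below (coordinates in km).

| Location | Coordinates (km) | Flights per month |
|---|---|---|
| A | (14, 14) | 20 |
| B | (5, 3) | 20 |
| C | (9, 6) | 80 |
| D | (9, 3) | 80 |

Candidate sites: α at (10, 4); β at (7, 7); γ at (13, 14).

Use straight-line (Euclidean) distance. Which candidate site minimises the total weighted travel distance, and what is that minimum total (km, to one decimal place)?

α, total 609.4 km

Total weighted distance at each candidate:
  α (10, 4): total = 609.4
  β (7, 7): total = 824.1
  γ (13, 14): total = 1943.9
Minimum is at α with total 609.4 km.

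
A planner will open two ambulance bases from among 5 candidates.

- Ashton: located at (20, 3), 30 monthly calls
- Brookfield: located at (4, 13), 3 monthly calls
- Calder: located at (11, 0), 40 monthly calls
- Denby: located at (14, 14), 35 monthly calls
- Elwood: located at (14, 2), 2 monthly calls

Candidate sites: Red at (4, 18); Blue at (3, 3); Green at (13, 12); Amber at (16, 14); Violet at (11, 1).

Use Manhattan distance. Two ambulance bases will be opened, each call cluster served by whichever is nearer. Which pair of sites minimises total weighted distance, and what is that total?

{Amber, Violet}, total 487

Evaluate every pair (each demand assigned to the nearer of the two):
  {Amber, Violet}: total = 487
  {Green, Violet}: total = 513
  {Red, Violet}: total = 883
  {Blue, Violet}: total = 971
  {Blue, Amber}: total = 1017
  {Blue, Green}: total = 1077
  {Green, Amber}: total = 1132
  {Red, Green}: total = 1182
  {Red, Amber}: total = 1323
  {Red, Blue}: total = 1479
Best pair: {Amber, Violet} with total 487.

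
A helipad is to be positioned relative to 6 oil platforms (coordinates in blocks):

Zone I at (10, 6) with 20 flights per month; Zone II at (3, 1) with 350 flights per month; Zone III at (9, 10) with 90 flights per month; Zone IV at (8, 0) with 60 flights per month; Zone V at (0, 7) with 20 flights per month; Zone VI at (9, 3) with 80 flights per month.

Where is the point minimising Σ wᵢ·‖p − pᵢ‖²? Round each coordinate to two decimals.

(5.26, 2.82)

The minimiser of Σwᵢ‖p−pᵢ‖² is the weighted centroid p* = (Σwᵢpᵢ)/(Σwᵢ).
Σwᵢ = 620.
Σwᵢxᵢ = 20·10 + 350·3 + 90·9 + 60·8 + 20·0 + 80·9 = 3260.
Σwᵢyᵢ = 20·6 + 350·1 + 90·10 + 60·0 + 20·7 + 80·3 = 1750.
x* = 3260/620 = 5.26, y* = 1750/620 = 2.82.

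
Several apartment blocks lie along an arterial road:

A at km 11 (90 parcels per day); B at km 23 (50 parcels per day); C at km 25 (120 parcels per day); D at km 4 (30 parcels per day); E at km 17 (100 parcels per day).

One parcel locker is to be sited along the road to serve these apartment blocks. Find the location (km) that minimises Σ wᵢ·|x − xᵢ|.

For a sum of weighted absolute distances on a line, the optimum is the weighted median (not the mean). Total weight W = 390; half-weight = 195.
Sort by position and accumulate weight:
  km 4 (D, w=30) → cum 30
  km 11 (A, w=90) → cum 120
  km 17 (E, w=100) → cum 220  ≥ 195 → median here
  km 23 (B, w=50) → cum 270
  km 25 (C, w=120) → cum 390
Optimal location: km 17.

x = 17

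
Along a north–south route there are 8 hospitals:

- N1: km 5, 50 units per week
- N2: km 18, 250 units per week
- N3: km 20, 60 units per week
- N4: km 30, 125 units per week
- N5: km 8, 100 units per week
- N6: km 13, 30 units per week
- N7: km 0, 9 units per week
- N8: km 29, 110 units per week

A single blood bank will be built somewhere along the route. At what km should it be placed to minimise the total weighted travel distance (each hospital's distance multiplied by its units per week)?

x = 18

For a sum of weighted absolute distances on a line, the optimum is the weighted median (not the mean). Total weight W = 734; half-weight = 367.
Sort by position and accumulate weight:
  km 0 (N7, w=9) → cum 9
  km 5 (N1, w=50) → cum 59
  km 8 (N5, w=100) → cum 159
  km 13 (N6, w=30) → cum 189
  km 18 (N2, w=250) → cum 439  ≥ 367 → median here
  km 20 (N3, w=60) → cum 499
  km 29 (N8, w=110) → cum 609
  km 30 (N4, w=125) → cum 734
Optimal location: km 18.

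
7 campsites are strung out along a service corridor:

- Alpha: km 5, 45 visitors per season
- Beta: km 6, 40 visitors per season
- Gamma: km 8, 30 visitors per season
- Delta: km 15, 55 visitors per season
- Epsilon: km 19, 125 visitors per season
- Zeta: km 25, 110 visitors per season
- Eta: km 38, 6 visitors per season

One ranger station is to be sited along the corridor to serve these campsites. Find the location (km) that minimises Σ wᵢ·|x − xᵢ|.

x = 19

For a sum of weighted absolute distances on a line, the optimum is the weighted median (not the mean). Total weight W = 411; half-weight = 205.5.
Sort by position and accumulate weight:
  km 5 (Alpha, w=45) → cum 45
  km 6 (Beta, w=40) → cum 85
  km 8 (Gamma, w=30) → cum 115
  km 15 (Delta, w=55) → cum 170
  km 19 (Epsilon, w=125) → cum 295  ≥ 205.5 → median here
  km 25 (Zeta, w=110) → cum 405
  km 38 (Eta, w=6) → cum 411
Optimal location: km 19.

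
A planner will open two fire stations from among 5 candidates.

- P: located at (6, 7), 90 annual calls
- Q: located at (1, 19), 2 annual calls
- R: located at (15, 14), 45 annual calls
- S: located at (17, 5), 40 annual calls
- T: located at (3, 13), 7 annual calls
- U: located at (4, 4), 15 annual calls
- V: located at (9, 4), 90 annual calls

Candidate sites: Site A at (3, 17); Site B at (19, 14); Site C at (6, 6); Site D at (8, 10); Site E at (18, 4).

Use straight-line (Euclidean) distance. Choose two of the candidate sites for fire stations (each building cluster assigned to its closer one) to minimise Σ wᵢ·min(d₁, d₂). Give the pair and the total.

Evaluate every pair (each demand assigned to the nearer of the two):
  {Site C, Site E}: total = 1064.5
  {Site B, Site C}: total = 1086.9
  {Site C, Site D}: total = 1295.2
  {Site D, Site E}: total = 1463.1
  {Site A, Site C}: total = 1474.3
  {Site B, Site D}: total = 1592.5
  {Site A, Site D}: total = 1788.4
  {Site A, Site E}: total = 2505.2
  {Site B, Site E}: total = 2519.4
  {Site A, Site B}: total = 2990.4
Best pair: {Site C, Site E} with total 1064.5.

{Site C, Site E}, total 1064.5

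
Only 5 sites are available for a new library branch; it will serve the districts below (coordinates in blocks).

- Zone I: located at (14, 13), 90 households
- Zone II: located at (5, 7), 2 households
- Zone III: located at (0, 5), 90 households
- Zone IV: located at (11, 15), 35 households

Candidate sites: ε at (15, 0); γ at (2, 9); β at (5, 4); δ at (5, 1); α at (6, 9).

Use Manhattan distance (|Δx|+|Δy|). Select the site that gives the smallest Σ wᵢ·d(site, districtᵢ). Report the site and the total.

α, total 2371 blocks

Total weighted distance at each candidate:
  ε (15, 0): total = 3759
  γ (2, 9): total = 2515
  β (5, 4): total = 2761
  δ (5, 1): total = 3412
  α (6, 9): total = 2371
Minimum is at α with total 2371 blocks.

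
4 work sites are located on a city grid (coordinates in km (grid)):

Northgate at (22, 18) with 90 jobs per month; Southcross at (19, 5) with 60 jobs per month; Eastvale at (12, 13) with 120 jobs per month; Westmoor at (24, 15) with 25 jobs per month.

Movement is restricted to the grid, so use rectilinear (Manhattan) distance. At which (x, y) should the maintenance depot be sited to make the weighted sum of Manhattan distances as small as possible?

(19, 13)

Manhattan distance separates: Σwᵢ(|x−xᵢ|+|y−yᵢ|) = Σwᵢ|x−xᵢ| + Σwᵢ|y−yᵢ|, so x and y are optimised independently as 1-D weighted medians.
Total weight W = 295; half = 147.5.
x-coordinate, sorted with cumulative weight:
  x=12 (Eastvale, w=120) cum 120
  x=19 (Southcross, w=60) cum 180  ← median
  x=22 (Northgate, w=90) cum 270
  x=24 (Westmoor, w=25) cum 295
⇒ x* = 19
y-coordinate, sorted with cumulative weight:
  y=5 (Southcross, w=60) cum 60
  y=13 (Eastvale, w=120) cum 180  ← median
  y=15 (Westmoor, w=25) cum 205
  y=18 (Northgate, w=90) cum 295
⇒ y* = 13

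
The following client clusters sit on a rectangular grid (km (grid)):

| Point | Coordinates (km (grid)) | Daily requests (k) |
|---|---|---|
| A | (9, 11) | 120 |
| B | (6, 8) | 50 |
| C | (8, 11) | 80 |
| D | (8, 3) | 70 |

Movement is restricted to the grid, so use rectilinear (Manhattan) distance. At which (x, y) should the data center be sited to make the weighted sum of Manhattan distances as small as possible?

(8, 11)

Manhattan distance separates: Σwᵢ(|x−xᵢ|+|y−yᵢ|) = Σwᵢ|x−xᵢ| + Σwᵢ|y−yᵢ|, so x and y are optimised independently as 1-D weighted medians.
Total weight W = 320; half = 160.
x-coordinate, sorted with cumulative weight:
  x=6 (B, w=50) cum 50
  x=8 (C, w=80) cum 130
  x=8 (D, w=70) cum 200  ← median
  x=9 (A, w=120) cum 320
⇒ x* = 8
y-coordinate, sorted with cumulative weight:
  y=3 (D, w=70) cum 70
  y=8 (B, w=50) cum 120
  y=11 (A, w=120) cum 240  ← median
  y=11 (C, w=80) cum 320
⇒ y* = 11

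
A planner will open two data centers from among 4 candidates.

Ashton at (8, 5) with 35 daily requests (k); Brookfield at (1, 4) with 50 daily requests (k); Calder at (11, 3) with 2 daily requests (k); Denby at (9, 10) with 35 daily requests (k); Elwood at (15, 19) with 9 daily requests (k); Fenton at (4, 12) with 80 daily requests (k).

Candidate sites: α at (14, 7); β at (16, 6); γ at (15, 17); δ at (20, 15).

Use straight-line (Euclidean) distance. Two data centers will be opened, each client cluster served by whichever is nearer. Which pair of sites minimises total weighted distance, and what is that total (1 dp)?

{α, γ}, total 2015.0

Evaluate every pair (each demand assigned to the nearer of the two):
  {α, γ}: total = 2015.0
  {α, δ}: total = 2054.6
  {α, β}: total = 2105.3
  {β, γ}: total = 2317.3
  {β, δ}: total = 2463.6
  {γ, δ}: total = 2777.9
Best pair: {α, γ} with total 2015.0.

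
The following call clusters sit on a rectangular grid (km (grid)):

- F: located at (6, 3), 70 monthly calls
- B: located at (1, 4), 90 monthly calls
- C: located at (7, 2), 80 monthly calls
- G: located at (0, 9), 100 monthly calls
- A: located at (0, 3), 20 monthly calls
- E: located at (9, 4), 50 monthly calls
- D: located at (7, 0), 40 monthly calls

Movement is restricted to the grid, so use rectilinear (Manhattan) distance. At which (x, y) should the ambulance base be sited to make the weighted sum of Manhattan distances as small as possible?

(6, 4)

Manhattan distance separates: Σwᵢ(|x−xᵢ|+|y−yᵢ|) = Σwᵢ|x−xᵢ| + Σwᵢ|y−yᵢ|, so x and y are optimised independently as 1-D weighted medians.
Total weight W = 450; half = 225.
x-coordinate, sorted with cumulative weight:
  x=0 (G, w=100) cum 100
  x=0 (A, w=20) cum 120
  x=1 (B, w=90) cum 210
  x=6 (F, w=70) cum 280  ← median
  x=7 (C, w=80) cum 360
  x=7 (D, w=40) cum 400
  x=9 (E, w=50) cum 450
⇒ x* = 6
y-coordinate, sorted with cumulative weight:
  y=0 (D, w=40) cum 40
  y=2 (C, w=80) cum 120
  y=3 (F, w=70) cum 190
  y=3 (A, w=20) cum 210
  y=4 (B, w=90) cum 300  ← median
  y=4 (E, w=50) cum 350
  y=9 (G, w=100) cum 450
⇒ y* = 4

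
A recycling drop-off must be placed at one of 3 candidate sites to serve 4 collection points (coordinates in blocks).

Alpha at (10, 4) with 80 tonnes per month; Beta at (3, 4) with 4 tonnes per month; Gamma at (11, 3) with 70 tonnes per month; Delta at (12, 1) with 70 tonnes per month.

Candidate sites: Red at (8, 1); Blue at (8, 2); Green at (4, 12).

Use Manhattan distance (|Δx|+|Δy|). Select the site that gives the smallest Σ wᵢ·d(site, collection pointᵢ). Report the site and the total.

Blue, total 978 blocks

Total weighted distance at each candidate:
  Red (8, 1): total = 1062
  Blue (8, 2): total = 978
  Green (4, 12): total = 3606
Minimum is at Blue with total 978 blocks.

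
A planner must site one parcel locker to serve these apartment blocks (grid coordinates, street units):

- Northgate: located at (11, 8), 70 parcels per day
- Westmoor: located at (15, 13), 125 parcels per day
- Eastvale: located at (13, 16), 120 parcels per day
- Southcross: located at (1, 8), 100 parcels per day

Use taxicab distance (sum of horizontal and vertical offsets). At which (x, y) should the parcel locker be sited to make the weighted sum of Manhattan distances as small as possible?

(13, 13)

Manhattan distance separates: Σwᵢ(|x−xᵢ|+|y−yᵢ|) = Σwᵢ|x−xᵢ| + Σwᵢ|y−yᵢ|, so x and y are optimised independently as 1-D weighted medians.
Total weight W = 415; half = 207.5.
x-coordinate, sorted with cumulative weight:
  x=1 (Southcross, w=100) cum 100
  x=11 (Northgate, w=70) cum 170
  x=13 (Eastvale, w=120) cum 290  ← median
  x=15 (Westmoor, w=125) cum 415
⇒ x* = 13
y-coordinate, sorted with cumulative weight:
  y=8 (Northgate, w=70) cum 70
  y=8 (Southcross, w=100) cum 170
  y=13 (Westmoor, w=125) cum 295  ← median
  y=16 (Eastvale, w=120) cum 415
⇒ y* = 13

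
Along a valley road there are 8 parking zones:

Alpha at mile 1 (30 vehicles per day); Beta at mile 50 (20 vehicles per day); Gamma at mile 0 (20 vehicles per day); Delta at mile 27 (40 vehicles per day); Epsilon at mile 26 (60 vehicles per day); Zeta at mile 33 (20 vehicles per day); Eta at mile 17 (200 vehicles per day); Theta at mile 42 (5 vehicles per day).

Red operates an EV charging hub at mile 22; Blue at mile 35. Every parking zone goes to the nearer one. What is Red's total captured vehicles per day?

The indifferent point is the midpoint (22+35)/2 = 28.5; parking zones left of it (closer to Red at 22) go to Red, those right go to Blue.
  Gamma at 0 (w=20) → Red
  Alpha at 1 (w=30) → Red
  Eta at 17 (w=200) → Red
  Epsilon at 26 (w=60) → Red
  Delta at 27 (w=40) → Red
  Zeta at 33 (w=20) → Blue
  Theta at 42 (w=5) → Blue
  Beta at 50 (w=20) → Blue
Red captures 350; Blue captures 45.

350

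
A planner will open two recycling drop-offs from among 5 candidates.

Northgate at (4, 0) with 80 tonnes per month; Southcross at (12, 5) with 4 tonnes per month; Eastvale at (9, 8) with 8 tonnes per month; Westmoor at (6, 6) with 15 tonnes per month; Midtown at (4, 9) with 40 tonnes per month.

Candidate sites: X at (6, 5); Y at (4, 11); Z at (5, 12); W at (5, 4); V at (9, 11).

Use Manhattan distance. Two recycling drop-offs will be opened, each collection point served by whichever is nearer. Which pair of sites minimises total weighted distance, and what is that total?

Evaluate every pair (each demand assigned to the nearer of the two):
  {Y, W}: total = 621
  {Z, W}: total = 701
  {X, Y}: total = 727
  {X, W}: total = 727
  {W, V}: total = 741
  {X, Z}: total = 807
  {X, V}: total = 863
  {Y, V}: total = 1125
  {Y, Z}: total = 1185
  {Z, V}: total = 1365
Best pair: {Y, W} with total 621.

{Y, W}, total 621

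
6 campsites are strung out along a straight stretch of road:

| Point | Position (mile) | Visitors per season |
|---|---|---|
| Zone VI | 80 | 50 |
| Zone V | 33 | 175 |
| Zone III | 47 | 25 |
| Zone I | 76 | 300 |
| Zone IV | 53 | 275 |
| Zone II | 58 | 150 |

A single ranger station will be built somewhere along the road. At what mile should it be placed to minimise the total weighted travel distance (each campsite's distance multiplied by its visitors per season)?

x = 58

For a sum of weighted absolute distances on a line, the optimum is the weighted median (not the mean). Total weight W = 975; half-weight = 487.5.
Sort by position and accumulate weight:
  mile 33 (Zone V, w=175) → cum 175
  mile 47 (Zone III, w=25) → cum 200
  mile 53 (Zone IV, w=275) → cum 475
  mile 58 (Zone II, w=150) → cum 625  ≥ 487.5 → median here
  mile 76 (Zone I, w=300) → cum 925
  mile 80 (Zone VI, w=50) → cum 975
Optimal location: mile 58.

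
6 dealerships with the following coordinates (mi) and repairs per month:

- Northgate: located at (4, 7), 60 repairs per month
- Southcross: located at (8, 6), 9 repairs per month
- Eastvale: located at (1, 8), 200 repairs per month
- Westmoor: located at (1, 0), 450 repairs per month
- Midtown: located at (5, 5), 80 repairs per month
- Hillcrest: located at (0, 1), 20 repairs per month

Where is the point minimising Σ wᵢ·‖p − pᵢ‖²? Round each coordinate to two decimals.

The minimiser of Σwᵢ‖p−pᵢ‖² is the weighted centroid p* = (Σwᵢpᵢ)/(Σwᵢ).
Σwᵢ = 819.
Σwᵢxᵢ = 60·4 + 9·8 + 200·1 + 450·1 + 80·5 + 20·0 = 1362.
Σwᵢyᵢ = 60·7 + 9·6 + 200·8 + 450·0 + 80·5 + 20·1 = 2494.
x* = 1362/819 = 1.66, y* = 2494/819 = 3.05.

(1.66, 3.05)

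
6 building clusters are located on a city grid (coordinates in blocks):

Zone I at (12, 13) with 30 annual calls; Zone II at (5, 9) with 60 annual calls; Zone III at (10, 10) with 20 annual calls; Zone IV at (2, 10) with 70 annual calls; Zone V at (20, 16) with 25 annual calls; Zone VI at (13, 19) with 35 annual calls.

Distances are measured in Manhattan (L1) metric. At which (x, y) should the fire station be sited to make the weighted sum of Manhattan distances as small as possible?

Manhattan distance separates: Σwᵢ(|x−xᵢ|+|y−yᵢ|) = Σwᵢ|x−xᵢ| + Σwᵢ|y−yᵢ|, so x and y are optimised independently as 1-D weighted medians.
Total weight W = 240; half = 120.
x-coordinate, sorted with cumulative weight:
  x=2 (Zone IV, w=70) cum 70
  x=5 (Zone II, w=60) cum 130  ← median
  x=10 (Zone III, w=20) cum 150
  x=12 (Zone I, w=30) cum 180
  x=13 (Zone VI, w=35) cum 215
  x=20 (Zone V, w=25) cum 240
⇒ x* = 5
y-coordinate, sorted with cumulative weight:
  y=9 (Zone II, w=60) cum 60
  y=10 (Zone III, w=20) cum 80
  y=10 (Zone IV, w=70) cum 150  ← median
  y=13 (Zone I, w=30) cum 180
  y=16 (Zone V, w=25) cum 205
  y=19 (Zone VI, w=35) cum 240
⇒ y* = 10

(5, 10)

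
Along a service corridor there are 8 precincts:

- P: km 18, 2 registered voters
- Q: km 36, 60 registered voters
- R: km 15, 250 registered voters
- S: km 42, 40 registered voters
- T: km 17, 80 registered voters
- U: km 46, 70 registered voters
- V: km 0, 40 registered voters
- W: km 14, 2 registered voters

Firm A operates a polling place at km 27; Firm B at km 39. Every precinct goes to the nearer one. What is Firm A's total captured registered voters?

The indifferent point is the midpoint (27+39)/2 = 33; precincts left of it (closer to Firm A at 27) go to Firm A, those right go to Firm B.
  V at 0 (w=40) → Firm A
  W at 14 (w=2) → Firm A
  R at 15 (w=250) → Firm A
  T at 17 (w=80) → Firm A
  P at 18 (w=2) → Firm A
  Q at 36 (w=60) → Firm B
  S at 42 (w=40) → Firm B
  U at 46 (w=70) → Firm B
Firm A captures 374; Firm B captures 170.

374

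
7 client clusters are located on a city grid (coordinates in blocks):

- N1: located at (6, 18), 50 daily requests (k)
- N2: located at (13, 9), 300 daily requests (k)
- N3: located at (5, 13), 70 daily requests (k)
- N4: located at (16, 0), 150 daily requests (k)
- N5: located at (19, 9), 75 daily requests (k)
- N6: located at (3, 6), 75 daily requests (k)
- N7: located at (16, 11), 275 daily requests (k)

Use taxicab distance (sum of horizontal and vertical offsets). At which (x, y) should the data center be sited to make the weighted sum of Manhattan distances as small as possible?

(16, 9)

Manhattan distance separates: Σwᵢ(|x−xᵢ|+|y−yᵢ|) = Σwᵢ|x−xᵢ| + Σwᵢ|y−yᵢ|, so x and y are optimised independently as 1-D weighted medians.
Total weight W = 995; half = 497.5.
x-coordinate, sorted with cumulative weight:
  x=3 (N6, w=75) cum 75
  x=5 (N3, w=70) cum 145
  x=6 (N1, w=50) cum 195
  x=13 (N2, w=300) cum 495
  x=16 (N4, w=150) cum 645  ← median
  x=16 (N7, w=275) cum 920
  x=19 (N5, w=75) cum 995
⇒ x* = 16
y-coordinate, sorted with cumulative weight:
  y=0 (N4, w=150) cum 150
  y=6 (N6, w=75) cum 225
  y=9 (N2, w=300) cum 525  ← median
  y=9 (N5, w=75) cum 600
  y=11 (N7, w=275) cum 875
  y=13 (N3, w=70) cum 945
  y=18 (N1, w=50) cum 995
⇒ y* = 9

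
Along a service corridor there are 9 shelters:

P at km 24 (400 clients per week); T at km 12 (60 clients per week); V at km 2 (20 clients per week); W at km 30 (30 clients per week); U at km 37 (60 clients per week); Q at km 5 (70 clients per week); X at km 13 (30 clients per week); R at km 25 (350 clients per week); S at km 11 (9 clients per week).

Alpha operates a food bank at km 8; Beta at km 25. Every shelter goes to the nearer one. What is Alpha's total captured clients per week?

189

The indifferent point is the midpoint (8+25)/2 = 16.5; shelters left of it (closer to Alpha at 8) go to Alpha, those right go to Beta.
  V at 2 (w=20) → Alpha
  Q at 5 (w=70) → Alpha
  S at 11 (w=9) → Alpha
  T at 12 (w=60) → Alpha
  X at 13 (w=30) → Alpha
  P at 24 (w=400) → Beta
  R at 25 (w=350) → Beta
  W at 30 (w=30) → Beta
  U at 37 (w=60) → Beta
Alpha captures 189; Beta captures 840.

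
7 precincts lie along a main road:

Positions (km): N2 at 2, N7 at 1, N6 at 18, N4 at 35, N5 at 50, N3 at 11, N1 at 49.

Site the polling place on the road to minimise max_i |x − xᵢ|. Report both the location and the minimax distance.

location 25.5, max distance 24.5

The 1-center on a line is the midpoint of the two extreme points: leftmost at 1, rightmost at 50.
Optimal location = (1 + 50)/2 = 25.5; maximum distance = (50 − 1)/2 = 24.5.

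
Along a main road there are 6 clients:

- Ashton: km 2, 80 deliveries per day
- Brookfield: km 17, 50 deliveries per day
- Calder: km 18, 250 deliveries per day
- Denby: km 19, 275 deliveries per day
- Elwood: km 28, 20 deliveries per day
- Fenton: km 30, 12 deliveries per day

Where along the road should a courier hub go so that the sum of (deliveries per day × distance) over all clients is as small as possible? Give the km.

For a sum of weighted absolute distances on a line, the optimum is the weighted median (not the mean). Total weight W = 687; half-weight = 343.5.
Sort by position and accumulate weight:
  km 2 (Ashton, w=80) → cum 80
  km 17 (Brookfield, w=50) → cum 130
  km 18 (Calder, w=250) → cum 380  ≥ 343.5 → median here
  km 19 (Denby, w=275) → cum 655
  km 28 (Elwood, w=20) → cum 675
  km 30 (Fenton, w=12) → cum 687
Optimal location: km 18.

x = 18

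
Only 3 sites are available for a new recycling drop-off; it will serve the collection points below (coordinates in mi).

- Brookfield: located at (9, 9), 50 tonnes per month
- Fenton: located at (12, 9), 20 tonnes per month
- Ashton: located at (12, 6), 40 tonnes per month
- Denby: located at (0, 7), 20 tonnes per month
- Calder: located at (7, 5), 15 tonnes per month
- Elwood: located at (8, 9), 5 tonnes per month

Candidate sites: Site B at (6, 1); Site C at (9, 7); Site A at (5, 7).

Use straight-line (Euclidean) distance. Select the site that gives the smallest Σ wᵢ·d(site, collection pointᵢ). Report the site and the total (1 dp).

Site C, total 532.2 mi

Total weighted distance at each candidate:
  Site B (6, 1): total = 1212.4
  Site C (9, 7): total = 532.2
  Site A (5, 7): total = 812.5
Minimum is at Site C with total 532.2 mi.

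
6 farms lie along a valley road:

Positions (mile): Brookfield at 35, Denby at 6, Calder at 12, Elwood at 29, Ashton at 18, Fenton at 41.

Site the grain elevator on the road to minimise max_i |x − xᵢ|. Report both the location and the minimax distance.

location 23.5, max distance 17.5

The 1-center on a line is the midpoint of the two extreme points: leftmost at 6, rightmost at 41.
Optimal location = (6 + 41)/2 = 23.5; maximum distance = (41 − 6)/2 = 17.5.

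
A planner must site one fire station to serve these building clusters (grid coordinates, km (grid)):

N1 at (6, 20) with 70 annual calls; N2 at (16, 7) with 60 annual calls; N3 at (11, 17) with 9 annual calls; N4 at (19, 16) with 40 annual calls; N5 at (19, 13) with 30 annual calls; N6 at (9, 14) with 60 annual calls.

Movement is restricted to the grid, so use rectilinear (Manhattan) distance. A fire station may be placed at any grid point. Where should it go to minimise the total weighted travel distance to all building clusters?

Manhattan distance separates: Σwᵢ(|x−xᵢ|+|y−yᵢ|) = Σwᵢ|x−xᵢ| + Σwᵢ|y−yᵢ|, so x and y are optimised independently as 1-D weighted medians.
Total weight W = 269; half = 134.5.
x-coordinate, sorted with cumulative weight:
  x=6 (N1, w=70) cum 70
  x=9 (N6, w=60) cum 130
  x=11 (N3, w=9) cum 139  ← median
  x=16 (N2, w=60) cum 199
  x=19 (N4, w=40) cum 239
  x=19 (N5, w=30) cum 269
⇒ x* = 11
y-coordinate, sorted with cumulative weight:
  y=7 (N2, w=60) cum 60
  y=13 (N5, w=30) cum 90
  y=14 (N6, w=60) cum 150  ← median
  y=16 (N4, w=40) cum 190
  y=17 (N3, w=9) cum 199
  y=20 (N1, w=70) cum 269
⇒ y* = 14

(11, 14)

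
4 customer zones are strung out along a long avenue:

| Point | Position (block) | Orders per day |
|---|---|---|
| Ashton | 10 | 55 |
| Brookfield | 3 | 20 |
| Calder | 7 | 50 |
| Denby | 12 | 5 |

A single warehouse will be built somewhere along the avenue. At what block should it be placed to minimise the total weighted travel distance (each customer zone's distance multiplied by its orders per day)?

For a sum of weighted absolute distances on a line, the optimum is the weighted median (not the mean). Total weight W = 130; half-weight = 65.
Sort by position and accumulate weight:
  block 3 (Brookfield, w=20) → cum 20
  block 7 (Calder, w=50) → cum 70  ≥ 65 → median here
  block 10 (Ashton, w=55) → cum 125
  block 12 (Denby, w=5) → cum 130
Optimal location: block 7.

x = 7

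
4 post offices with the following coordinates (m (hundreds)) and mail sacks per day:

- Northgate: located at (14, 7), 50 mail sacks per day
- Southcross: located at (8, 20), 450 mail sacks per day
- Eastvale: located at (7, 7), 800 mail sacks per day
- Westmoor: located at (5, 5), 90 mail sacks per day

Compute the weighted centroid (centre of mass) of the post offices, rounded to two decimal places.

(7.45, 11.08)

The minimiser of Σwᵢ‖p−pᵢ‖² is the weighted centroid p* = (Σwᵢpᵢ)/(Σwᵢ).
Σwᵢ = 1390.
Σwᵢxᵢ = 50·14 + 450·8 + 800·7 + 90·5 = 10350.
Σwᵢyᵢ = 50·7 + 450·20 + 800·7 + 90·5 = 15400.
x* = 10350/1390 = 7.45, y* = 15400/1390 = 11.08.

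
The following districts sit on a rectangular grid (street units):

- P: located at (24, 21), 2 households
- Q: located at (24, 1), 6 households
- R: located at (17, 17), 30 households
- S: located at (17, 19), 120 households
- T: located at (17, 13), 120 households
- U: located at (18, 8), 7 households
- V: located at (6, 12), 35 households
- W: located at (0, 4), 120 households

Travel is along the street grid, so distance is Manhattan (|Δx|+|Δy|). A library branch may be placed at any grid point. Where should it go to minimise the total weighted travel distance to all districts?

(17, 13)

Manhattan distance separates: Σwᵢ(|x−xᵢ|+|y−yᵢ|) = Σwᵢ|x−xᵢ| + Σwᵢ|y−yᵢ|, so x and y are optimised independently as 1-D weighted medians.
Total weight W = 440; half = 220.
x-coordinate, sorted with cumulative weight:
  x=0 (W, w=120) cum 120
  x=6 (V, w=35) cum 155
  x=17 (R, w=30) cum 185
  x=17 (S, w=120) cum 305  ← median
  x=17 (T, w=120) cum 425
  x=18 (U, w=7) cum 432
  x=24 (P, w=2) cum 434
  x=24 (Q, w=6) cum 440
⇒ x* = 17
y-coordinate, sorted with cumulative weight:
  y=1 (Q, w=6) cum 6
  y=4 (W, w=120) cum 126
  y=8 (U, w=7) cum 133
  y=12 (V, w=35) cum 168
  y=13 (T, w=120) cum 288  ← median
  y=17 (R, w=30) cum 318
  y=19 (S, w=120) cum 438
  y=21 (P, w=2) cum 440
⇒ y* = 13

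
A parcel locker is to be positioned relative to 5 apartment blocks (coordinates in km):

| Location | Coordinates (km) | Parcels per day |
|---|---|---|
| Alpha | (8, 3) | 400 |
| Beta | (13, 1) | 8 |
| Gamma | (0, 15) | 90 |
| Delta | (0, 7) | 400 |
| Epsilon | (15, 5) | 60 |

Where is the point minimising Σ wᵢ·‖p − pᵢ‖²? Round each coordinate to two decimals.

The minimiser of Σwᵢ‖p−pᵢ‖² is the weighted centroid p* = (Σwᵢpᵢ)/(Σwᵢ).
Σwᵢ = 958.
Σwᵢxᵢ = 400·8 + 8·13 + 90·0 + 400·0 + 60·15 = 4204.
Σwᵢyᵢ = 400·3 + 8·1 + 90·15 + 400·7 + 60·5 = 5658.
x* = 4204/958 = 4.39, y* = 5658/958 = 5.91.

(4.39, 5.91)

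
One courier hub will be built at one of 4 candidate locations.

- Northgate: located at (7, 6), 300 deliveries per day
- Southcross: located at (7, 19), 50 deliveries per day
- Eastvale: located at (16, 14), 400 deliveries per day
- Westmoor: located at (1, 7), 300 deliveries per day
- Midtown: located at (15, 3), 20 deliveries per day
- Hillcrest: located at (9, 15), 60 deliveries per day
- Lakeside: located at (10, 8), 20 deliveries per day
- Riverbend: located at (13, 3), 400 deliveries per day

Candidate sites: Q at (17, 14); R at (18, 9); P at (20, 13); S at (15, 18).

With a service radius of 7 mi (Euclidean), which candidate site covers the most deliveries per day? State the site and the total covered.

Coverage radius r = 7 mi; a point is covered iff (Δx)²+(Δy)² ≤ 7² = 49.
  Q (17, 14): covers {Eastvale} → 400
  R (18, 9): covers {Eastvale, Midtown} → 420
  P (20, 13): covers {Eastvale} → 400
  S (15, 18): covers {Eastvale, Hillcrest} → 460
Maximum coverage at S: 460 deliveries per day.

S, covering 460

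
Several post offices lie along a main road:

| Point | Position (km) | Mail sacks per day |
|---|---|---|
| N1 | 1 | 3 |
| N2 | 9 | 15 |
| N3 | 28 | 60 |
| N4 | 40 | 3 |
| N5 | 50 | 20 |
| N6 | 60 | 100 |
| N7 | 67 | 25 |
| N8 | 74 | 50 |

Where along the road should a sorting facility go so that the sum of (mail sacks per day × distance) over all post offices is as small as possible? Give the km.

x = 60

For a sum of weighted absolute distances on a line, the optimum is the weighted median (not the mean). Total weight W = 276; half-weight = 138.
Sort by position and accumulate weight:
  km 1 (N1, w=3) → cum 3
  km 9 (N2, w=15) → cum 18
  km 28 (N3, w=60) → cum 78
  km 40 (N4, w=3) → cum 81
  km 50 (N5, w=20) → cum 101
  km 60 (N6, w=100) → cum 201  ≥ 138 → median here
  km 67 (N7, w=25) → cum 226
  km 74 (N8, w=50) → cum 276
Optimal location: km 60.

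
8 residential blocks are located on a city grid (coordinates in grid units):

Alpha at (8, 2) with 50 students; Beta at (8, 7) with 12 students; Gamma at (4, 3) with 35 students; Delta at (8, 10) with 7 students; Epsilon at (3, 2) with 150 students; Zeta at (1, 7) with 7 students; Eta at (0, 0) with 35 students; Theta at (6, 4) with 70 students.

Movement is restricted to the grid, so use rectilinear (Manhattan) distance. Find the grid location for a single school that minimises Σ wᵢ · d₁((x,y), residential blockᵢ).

Manhattan distance separates: Σwᵢ(|x−xᵢ|+|y−yᵢ|) = Σwᵢ|x−xᵢ| + Σwᵢ|y−yᵢ|, so x and y are optimised independently as 1-D weighted medians.
Total weight W = 366; half = 183.
x-coordinate, sorted with cumulative weight:
  x=0 (Eta, w=35) cum 35
  x=1 (Zeta, w=7) cum 42
  x=3 (Epsilon, w=150) cum 192  ← median
  x=4 (Gamma, w=35) cum 227
  x=6 (Theta, w=70) cum 297
  x=8 (Alpha, w=50) cum 347
  x=8 (Beta, w=12) cum 359
  x=8 (Delta, w=7) cum 366
⇒ x* = 3
y-coordinate, sorted with cumulative weight:
  y=0 (Eta, w=35) cum 35
  y=2 (Alpha, w=50) cum 85
  y=2 (Epsilon, w=150) cum 235  ← median
  y=3 (Gamma, w=35) cum 270
  y=4 (Theta, w=70) cum 340
  y=7 (Beta, w=12) cum 352
  y=7 (Zeta, w=7) cum 359
  y=10 (Delta, w=7) cum 366
⇒ y* = 2

(3, 2)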